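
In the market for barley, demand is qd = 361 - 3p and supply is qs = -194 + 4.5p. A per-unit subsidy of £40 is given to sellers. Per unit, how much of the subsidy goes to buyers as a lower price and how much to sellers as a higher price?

Buyers gain £24 per unit; sellers gain £16 per unit

Pre-subsidy: 361 - 3p = -194 + 4.5p gives p* = 74, q* = 139.
With the subsidy, sellers receive ps = pb + 40 for each unit, where pb is the price buyers pay.
Supply in terms of pb becomes qs = -194 + 4.5(pb + 40) = -14 + 4.5pb. Setting this equal to demand: 361 - 3pb = -14 + 4.5pb, so pb = 50.
Sellers receive ps = 50 + 40 = 90; q' = 361 − 3·50 = 211.
Buyers' price falls by p* − pb = 74 − 50 = 24; sellers' price rises by ps − p* = 90 − 74 = 16.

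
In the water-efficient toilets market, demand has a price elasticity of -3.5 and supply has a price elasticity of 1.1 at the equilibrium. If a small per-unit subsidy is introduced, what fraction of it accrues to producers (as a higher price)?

For a small subsidy around the equilibrium, the benefit split depends on the relative slopes, which at a point are proportional to the elasticities.
Buyer share = εs/(εs + |εd|) = 1.1/(1.1 + 3.5) = 11/46; seller share = |εd|/(εs + |εd|) = 35/46.
So producers capture 35/46 of the subsidy.

Producer share = 35/46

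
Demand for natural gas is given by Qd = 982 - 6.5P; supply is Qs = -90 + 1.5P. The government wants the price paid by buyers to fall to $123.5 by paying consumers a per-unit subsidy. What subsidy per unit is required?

At a buyer price of 123.5, quantity demanded is 982 − 6.5·123.5 = 179.25.
Sellers supply 179.25 only when they receive Ps with -90 + 1.5·Ps = 179.25, i.e. Ps = 179.5.
s = Ps − Pb = 179.5 − 123.5 = 56.

Required subsidy s = $56 per unit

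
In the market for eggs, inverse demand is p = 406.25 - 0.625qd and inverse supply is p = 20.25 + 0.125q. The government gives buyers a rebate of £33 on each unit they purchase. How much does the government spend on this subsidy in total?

Government cost = £18436

Pre-subsidy: 406.25 - 0.625q = 20.25 + 0.125q gives q* = 1544/3 and p* = 1015/12.
With the rebate, buyers effectively pay pb = ps − 33, where ps is the price sellers receive.
On the curves, pb = 406.25 - 0.625q and ps = 20.25 + 0.125q; the wedge ps − pb = 33 gives 20.25 + 0.125q − (406.25 - 0.625q) = 33, so q' = 1676/3.
Then pb = 406.25 − 0.625·(1676/3) = 685/12 and ps = 20.25 + 0.125·(1676/3) = 1081/12.
Government outlay = subsidy × quantity = 33 × 1676/3 = 18436.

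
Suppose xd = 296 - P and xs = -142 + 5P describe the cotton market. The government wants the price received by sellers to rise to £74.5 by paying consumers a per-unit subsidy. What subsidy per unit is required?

Required subsidy s = £9 per unit

At a seller price of 74.5, quantity supplied is -142 + 5·74.5 = 230.5.
Buyers absorb 230.5 only when they pay Pb with 296 − 1·Pb = 230.5, i.e. Pb = 65.5.
s = Ps − Pb = 74.5 − 65.5 = 9.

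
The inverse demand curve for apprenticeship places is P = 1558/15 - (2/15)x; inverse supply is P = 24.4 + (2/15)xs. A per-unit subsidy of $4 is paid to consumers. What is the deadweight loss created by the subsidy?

Pre-subsidy: 1558/15 - (2/15)x = 24.4 + (2/15)x gives x* = 298 and P* = 962/15.
With the rebate, buyers effectively pay Pb = Ps − 4, where Ps is the price sellers receive.
On the curves, Pb = 1558/15 - (2/15)x and Ps = 24.4 + (2/15)x; the wedge Ps − Pb = 4 gives 24.4 + (2/15)x − (1558/15 - (2/15)x) = 4, so x' = 313.
Then Pb = 1558/15 − (2/15)·313 = 932/15 and Ps = 24.4 + (2/15)·313 = 992/15.
The subsidy expands output by 313 − 298 = 15 past the efficient level; on those units the gap between marginal cost and willingness to pay runs from 0 up to 4.
DWL = ½ × 4 × 15 = 30.

Deadweight loss = $30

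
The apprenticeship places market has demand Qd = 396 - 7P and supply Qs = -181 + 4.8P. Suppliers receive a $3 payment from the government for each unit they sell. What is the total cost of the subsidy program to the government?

Government cost = 11019/59

Pre-subsidy: 396 - 7P = -181 + 4.8P gives P* = 2885/59, Q* = 3169/59.
With the subsidy, sellers receive Ps = Pb + 3 for each unit, where Pb is the price buyers pay.
Supply in terms of Pb becomes Qs = -181 + 4.8(Pb + 3) = -166.6 + 4.8Pb. Setting this equal to demand: 396 - 7Pb = -166.6 + 4.8Pb, so Pb = 2813/59.
Sellers receive Ps = 2813/59 + 3 = 2990/59; Q' = 396 − 7·(2813/59) = 3673/59.
Government outlay = subsidy × quantity = 3 × 3673/59 = 11019/59.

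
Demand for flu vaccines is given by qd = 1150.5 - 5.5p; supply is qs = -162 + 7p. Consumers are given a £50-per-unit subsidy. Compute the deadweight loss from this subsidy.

Pre-subsidy: 1150.5 - 5.5p = -162 + 7p gives p* = 105, q* = 573.
With the rebate, buyers effectively pay pb = ps − 50, where ps is the price sellers receive.
Demand in terms of ps becomes qd = 1150.5 − 5.5(ps − 50) = 1425.5 - 5.5ps. Setting this equal to supply: 1425.5 - 5.5ps = -162 + 7ps, so ps = 127.
Buyers pay pb = 127 − 50 = 77; q' = -162 + 7·127 = 727.
The subsidy expands output by 727 − 573 = 154 past the efficient level; on those units the gap between marginal cost and willingness to pay runs from 0 up to 50.
DWL = ½ × 50 × 154 = 3850.

Deadweight loss = £3850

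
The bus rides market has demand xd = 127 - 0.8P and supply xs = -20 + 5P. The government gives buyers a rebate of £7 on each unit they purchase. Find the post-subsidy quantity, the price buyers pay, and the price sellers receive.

Pre-subsidy: 127 - 0.8P = -20 + 5P gives P* = 735/29, x* = 3095/29.
With the rebate, buyers effectively pay Pb = Ps − 7, where Ps is the price sellers receive.
Demand in terms of Ps becomes xd = 127 − 0.8(Ps − 7) = 132.6 - 0.8Ps. Setting this equal to supply: 132.6 - 0.8Ps = -20 + 5Ps, so Ps = 763/29.
Buyers pay Pb = 763/29 − 7 = 560/29; x' = -20 + 5·(763/29) = 3235/29.

x' = 3235/29; buyers pay 560/29; sellers receive 763/29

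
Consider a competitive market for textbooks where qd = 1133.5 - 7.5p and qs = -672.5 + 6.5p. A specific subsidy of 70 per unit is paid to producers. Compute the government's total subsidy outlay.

Government cost = 28682.5

Pre-subsidy: 1133.5 - 7.5p = -672.5 + 6.5p gives p* = 129, q* = 166.
With the subsidy, sellers receive ps = pb + 70 for each unit, where pb is the price buyers pay.
Supply in terms of pb becomes qs = -672.5 + 6.5(pb + 70) = -217.5 + 6.5pb. Setting this equal to demand: 1133.5 - 7.5pb = -217.5 + 6.5pb, so pb = 96.5.
Sellers receive ps = 96.5 + 70 = 166.5; q' = 1133.5 − 7.5·96.5 = 409.75.
Government outlay = subsidy × quantity = 70 × 409.75 = 28682.5.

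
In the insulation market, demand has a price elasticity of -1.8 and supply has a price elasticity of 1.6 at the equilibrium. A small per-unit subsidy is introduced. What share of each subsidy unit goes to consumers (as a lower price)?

For a small subsidy around the equilibrium, the benefit split depends on the relative slopes, which at a point are proportional to the elasticities.
Buyer share = εs/(εs + |εd|) = 1.6/(1.6 + 1.8) = 8/17; seller share = |εd|/(εs + |εd|) = 9/17.

Consumer share = 8/17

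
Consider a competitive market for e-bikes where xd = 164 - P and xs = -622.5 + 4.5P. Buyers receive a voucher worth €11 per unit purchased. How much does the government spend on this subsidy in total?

Government cost = €330

Pre-subsidy: 164 - P = -622.5 + 4.5P gives P* = 143, x* = 21.
With the rebate, buyers effectively pay Pb = Ps − 11, where Ps is the price sellers receive.
Demand in terms of Ps becomes xd = 164 − 1(Ps − 11) = 175 - Ps. Setting this equal to supply: 175 - Ps = -622.5 + 4.5Ps, so Ps = 145.
Buyers pay Pb = 145 − 11 = 134; x' = -622.5 + 4.5·145 = 30.
Government outlay = subsidy × quantity = 11 × 30 = 330.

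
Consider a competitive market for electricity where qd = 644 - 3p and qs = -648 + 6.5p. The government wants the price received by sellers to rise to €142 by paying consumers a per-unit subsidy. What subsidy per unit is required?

At a seller price of 142, quantity supplied is -648 + 6.5·142 = 275.
Buyers absorb 275 only when they pay pb with 644 − 3·pb = 275, i.e. pb = 123.
s = ps − pb = 142 − 123 = 19.

Required subsidy s = €19 per unit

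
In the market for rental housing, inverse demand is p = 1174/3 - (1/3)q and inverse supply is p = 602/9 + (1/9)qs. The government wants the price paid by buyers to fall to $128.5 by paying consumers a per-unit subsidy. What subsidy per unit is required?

At a buyer price of 128.5, quantity demanded is 1174 − 3·128.5 = 788.5.
Sellers supply 788.5 only when they receive ps = 602/9 + (1/9)·788.5 = 154.5.
s = ps − pb = 154.5 − 128.5 = 26.

Required subsidy s = $26 per unit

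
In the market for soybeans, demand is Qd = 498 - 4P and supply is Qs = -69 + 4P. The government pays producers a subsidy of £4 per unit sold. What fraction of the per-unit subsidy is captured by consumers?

Pre-subsidy: 498 - 4P = -69 + 4P gives P* = 70.875, Q* = 214.5.
With the subsidy, sellers receive Ps = Pb + 4 for each unit, where Pb is the price buyers pay.
Supply in terms of Pb becomes Qs = -69 + 4(Pb + 4) = -53 + 4Pb. Setting this equal to demand: 498 - 4Pb = -53 + 4Pb, so Pb = 68.875.
Sellers receive Ps = 68.875 + 4 = 72.875; Q' = 498 − 4·68.875 = 222.5.
Buyers' price falls by P* − Pb = 70.875 − 68.875 = 2; sellers' price rises by Ps − P* = 72.875 − 70.875 = 2.
So consumers capture 2/4 = 0.5 of each unit of subsidy.

Consumer share = 0.5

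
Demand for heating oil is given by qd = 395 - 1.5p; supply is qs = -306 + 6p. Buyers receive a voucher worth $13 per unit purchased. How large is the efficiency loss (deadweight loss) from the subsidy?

Pre-subsidy: 395 - 1.5p = -306 + 6p gives p* = 1402/15, q* = 254.8.
With the rebate, buyers effectively pay pb = ps − 13, where ps is the price sellers receive.
Demand in terms of ps becomes qd = 395 − 1.5(ps − 13) = 414.5 - 1.5ps. Setting this equal to supply: 414.5 - 1.5ps = -306 + 6ps, so ps = 1441/15.
Buyers pay pb = 1441/15 − 13 = 1246/15; q' = -306 + 6·(1441/15) = 270.4.
The subsidy expands output by 270.4 − 254.8 = 15.6 past the efficient level; on those units the gap between marginal cost and willingness to pay runs from 0 up to 13.
DWL = ½ × 13 × 15.6 = 101.4.

Deadweight loss = $101.4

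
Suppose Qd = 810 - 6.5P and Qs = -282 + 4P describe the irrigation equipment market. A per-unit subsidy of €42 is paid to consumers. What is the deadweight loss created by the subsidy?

Pre-subsidy: 810 - 6.5P = -282 + 4P gives P* = 104, Q* = 134.
With the rebate, buyers effectively pay Pb = Ps − 42, where Ps is the price sellers receive.
Demand in terms of Ps becomes Qd = 810 − 6.5(Ps − 42) = 1083 - 6.5Ps. Setting this equal to supply: 1083 - 6.5Ps = -282 + 4Ps, so Ps = 130.
Buyers pay Pb = 130 − 42 = 88; Q' = -282 + 4·130 = 238.
The subsidy expands output by 238 − 134 = 104 past the efficient level; on those units the gap between marginal cost and willingness to pay runs from 0 up to 42.
DWL = ½ × 42 × 104 = 2184.

Deadweight loss = €2184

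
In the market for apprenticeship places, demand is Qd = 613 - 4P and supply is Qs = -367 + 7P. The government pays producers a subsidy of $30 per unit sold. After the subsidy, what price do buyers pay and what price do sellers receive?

Pre-subsidy: 613 - 4P = -367 + 7P gives P* = 980/11, Q* = 2823/11.
With the subsidy, sellers receive Ps = Pb + 30 for each unit, where Pb is the price buyers pay.
Supply in terms of Pb becomes Qs = -367 + 7(Pb + 30) = -157 + 7Pb. Setting this equal to demand: 613 - 4Pb = -157 + 7Pb, so Pb = 70.
Sellers receive Ps = 70 + 30 = 100; Q' = 613 − 4·70 = 333.

Buyers pay $70; sellers receive $100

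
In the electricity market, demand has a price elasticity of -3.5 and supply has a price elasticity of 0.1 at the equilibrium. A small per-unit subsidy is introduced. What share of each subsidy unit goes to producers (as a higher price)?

For a small subsidy around the equilibrium, the benefit split depends on the relative slopes, which at a point are proportional to the elasticities.
Buyer share = εs/(εs + |εd|) = 0.1/(0.1 + 3.5) = 1/36; seller share = |εd|/(εs + |εd|) = 35/36.
So producers capture 35/36 of the subsidy.

Producer share = 35/36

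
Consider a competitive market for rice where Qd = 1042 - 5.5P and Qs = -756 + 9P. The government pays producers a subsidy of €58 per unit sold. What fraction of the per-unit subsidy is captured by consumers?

Pre-subsidy: 1042 - 5.5P = -756 + 9P gives P* = 124, Q* = 360.
With the subsidy, sellers receive Ps = Pb + 58 for each unit, where Pb is the price buyers pay.
Supply in terms of Pb becomes Qs = -756 + 9(Pb + 58) = -234 + 9Pb. Setting this equal to demand: 1042 - 5.5Pb = -234 + 9Pb, so Pb = 88.
Sellers receive Ps = 88 + 58 = 146; Q' = 1042 − 5.5·88 = 558.
Buyers' price falls by P* − Pb = 124 − 88 = 36; sellers' price rises by Ps − P* = 146 − 124 = 22.
So consumers capture 36/58 = 18/29 of each unit of subsidy.

Consumer share = 18/29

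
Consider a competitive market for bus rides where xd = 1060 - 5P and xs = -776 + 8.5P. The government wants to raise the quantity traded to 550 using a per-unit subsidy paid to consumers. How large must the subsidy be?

Required subsidy s = 54 per unit

At x = 550, invert demand for the buyer price: Pb = (1060 − 550)/5 = 102; invert supply for the seller price: Ps = (550 − (-776))/8.5 = 156.
The subsidy must fill the gap: s = Ps − Pb = 156 − 102 = 54.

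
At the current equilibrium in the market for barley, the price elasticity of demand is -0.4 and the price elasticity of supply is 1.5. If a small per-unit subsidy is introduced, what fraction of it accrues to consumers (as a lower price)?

For a small subsidy around the equilibrium, the benefit split depends on the relative slopes, which at a point are proportional to the elasticities.
Buyer share = εs/(εs + |εd|) = 1.5/(1.5 + 0.4) = 15/19; seller share = |εd|/(εs + |εd|) = 4/19.

Consumer share = 15/19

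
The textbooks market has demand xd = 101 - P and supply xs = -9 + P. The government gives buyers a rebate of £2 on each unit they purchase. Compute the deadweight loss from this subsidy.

Pre-subsidy: 101 - P = -9 + P gives P* = 55, x* = 46.
With the rebate, buyers effectively pay Pb = Ps − 2, where Ps is the price sellers receive.
Demand in terms of Ps becomes xd = 101 − 1(Ps − 2) = 103 - Ps. Setting this equal to supply: 103 - Ps = -9 + Ps, so Ps = 56.
Buyers pay Pb = 56 − 2 = 54; x' = -9 + 1·56 = 47.
The subsidy expands output by 47 − 46 = 1 past the efficient level; on those units the gap between marginal cost and willingness to pay runs from 0 up to 2.
DWL = ½ × 2 × 1 = 1.

Deadweight loss = £1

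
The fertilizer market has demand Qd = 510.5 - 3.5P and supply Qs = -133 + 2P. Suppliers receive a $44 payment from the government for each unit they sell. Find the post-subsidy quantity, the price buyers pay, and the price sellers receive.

Pre-subsidy: 510.5 - 3.5P = -133 + 2P gives P* = 117, Q* = 101.
With the subsidy, sellers receive Ps = Pb + 44 for each unit, where Pb is the price buyers pay.
Supply in terms of Pb becomes Qs = -133 + 2(Pb + 44) = -45 + 2Pb. Setting this equal to demand: 510.5 - 3.5Pb = -45 + 2Pb, so Pb = 101.
Sellers receive Ps = 101 + 44 = 145; Q' = 510.5 − 3.5·101 = 157.

Q' = 157; buyers pay $101; sellers receive $145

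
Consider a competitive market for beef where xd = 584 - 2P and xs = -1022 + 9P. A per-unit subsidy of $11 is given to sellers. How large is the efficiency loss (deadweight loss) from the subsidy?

Pre-subsidy: 584 - 2P = -1022 + 9P gives P* = 146, x* = 292.
With the subsidy, sellers receive Ps = Pb + 11 for each unit, where Pb is the price buyers pay.
Supply in terms of Pb becomes xs = -1022 + 9(Pb + 11) = -923 + 9Pb. Setting this equal to demand: 584 - 2Pb = -923 + 9Pb, so Pb = 137.
Sellers receive Ps = 137 + 11 = 148; x' = 584 − 2·137 = 310.
The subsidy expands output by 310 − 292 = 18 past the efficient level; on those units the gap between marginal cost and willingness to pay runs from 0 up to 11.
DWL = ½ × 11 × 18 = 99.

Deadweight loss = $99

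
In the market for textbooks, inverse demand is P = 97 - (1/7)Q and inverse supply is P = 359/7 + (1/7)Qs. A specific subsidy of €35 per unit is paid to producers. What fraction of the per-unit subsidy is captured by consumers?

Consumer share = 0.5

Pre-subsidy: 97 - (1/7)Q = 359/7 + (1/7)Q gives Q* = 160 and P* = 519/7.
With the subsidy, sellers receive Ps = Pb + 35 for each unit, where Pb is the price buyers pay.
On the curves, Pb = 97 - (1/7)Q and Ps = 359/7 + (1/7)Q; the wedge Ps − Pb = 35 gives 359/7 + (1/7)Q − (97 - (1/7)Q) = 35, so Q' = 282.5.
Then Pb = 97 − (1/7)·282.5 = 793/14 and Ps = 359/7 + (1/7)·282.5 = 1283/14.
Buyers' price falls by P* − Pb = 519/7 − 793/14 = 17.5; sellers' price rises by Ps − P* = 1283/14 − 519/7 = 17.5.
So consumers capture 17.5/35 = 0.5 of each unit of subsidy.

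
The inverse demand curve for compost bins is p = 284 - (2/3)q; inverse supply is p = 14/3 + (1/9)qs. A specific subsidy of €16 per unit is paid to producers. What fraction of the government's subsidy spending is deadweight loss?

Pre-subsidy: 284 - (2/3)q = 14/3 + (1/9)q gives q* = 2514/7 and p* = 312/7.
With the subsidy, sellers receive ps = pb + 16 for each unit, where pb is the price buyers pay.
On the curves, pb = 284 - (2/3)q and ps = 14/3 + (1/9)q; the wedge ps − pb = 16 gives 14/3 + (1/9)q − (284 - (2/3)q) = 16, so q' = 2658/7.
Then pb = 284 − (2/3)·(2658/7) = 216/7 and ps = 14/3 + (1/9)·(2658/7) = 328/7.
ΔCS = ½(2514/7 + 2658/7)(312/7 − 216/7) = 248256/49; ΔPS = ½(2514/7 + 2658/7)(328/7 − 312/7) = 41376/49.
Government spending = 16 × 2658/7 = 42528/7.
DWL = ½ × 16 × (2658/7 − 2514/7) = 1152/7; fraction = (1152/7) / (42528/7) = 12/443.

DWL / government spending = 12/443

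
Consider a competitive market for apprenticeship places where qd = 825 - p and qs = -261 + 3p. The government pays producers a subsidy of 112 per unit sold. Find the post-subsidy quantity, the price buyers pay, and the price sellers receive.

q' = 637.5; buyers pay 187.5; sellers receive 299.5

Pre-subsidy: 825 - p = -261 + 3p gives p* = 271.5, q* = 553.5.
With the subsidy, sellers receive ps = pb + 112 for each unit, where pb is the price buyers pay.
Supply in terms of pb becomes qs = -261 + 3(pb + 112) = 75 + 3pb. Setting this equal to demand: 825 - pb = 75 + 3pb, so pb = 187.5.
Sellers receive ps = 187.5 + 112 = 299.5; q' = 825 − 1·187.5 = 637.5.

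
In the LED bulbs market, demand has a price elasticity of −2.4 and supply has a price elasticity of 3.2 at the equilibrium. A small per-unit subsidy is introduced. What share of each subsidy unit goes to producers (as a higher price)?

For a small subsidy around the equilibrium, the benefit split depends on the relative slopes, which at a point are proportional to the elasticities.
Buyer share = εs/(εs + |εd|) = 3.2/(3.2 + 2.4) = 4/7; seller share = |εd|/(εs + |εd|) = 3/7.
So producers capture 3/7 of the subsidy.

Producer share = 3/7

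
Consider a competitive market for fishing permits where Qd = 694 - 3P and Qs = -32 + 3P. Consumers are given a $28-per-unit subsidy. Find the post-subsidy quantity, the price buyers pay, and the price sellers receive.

Q' = 373; buyers pay $107; sellers receive $135

Pre-subsidy: 694 - 3P = -32 + 3P gives P* = 121, Q* = 331.
With the rebate, buyers effectively pay Pb = Ps − 28, where Ps is the price sellers receive.
Demand in terms of Ps becomes Qd = 694 − 3(Ps − 28) = 778 - 3Ps. Setting this equal to supply: 778 - 3Ps = -32 + 3Ps, so Ps = 135.
Buyers pay Pb = 135 − 28 = 107; Q' = -32 + 3·135 = 373.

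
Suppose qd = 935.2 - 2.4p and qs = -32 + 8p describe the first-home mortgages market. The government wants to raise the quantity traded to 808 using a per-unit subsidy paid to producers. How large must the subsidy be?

Required subsidy s = 52 per unit

At q = 808, invert demand for the buyer price: pb = (935.2 − 808)/2.4 = 53; invert supply for the seller price: ps = (808 − (-32))/8 = 105.
The subsidy must fill the gap: s = ps − pb = 105 − 53 = 52.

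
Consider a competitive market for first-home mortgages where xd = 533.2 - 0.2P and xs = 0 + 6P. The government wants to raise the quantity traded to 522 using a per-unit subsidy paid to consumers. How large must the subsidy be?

Required subsidy s = 31 per unit

At x = 522, invert demand for the buyer price: Pb = (533.2 − 522)/0.2 = 56; invert supply for the seller price: Ps = (522 − (0))/6 = 87.
The subsidy must fill the gap: s = Ps − Pb = 87 − 56 = 31.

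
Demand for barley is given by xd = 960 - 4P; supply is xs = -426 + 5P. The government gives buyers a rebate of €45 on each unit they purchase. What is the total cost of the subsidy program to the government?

Government cost = €19980

Pre-subsidy: 960 - 4P = -426 + 5P gives P* = 154, x* = 344.
With the rebate, buyers effectively pay Pb = Ps − 45, where Ps is the price sellers receive.
Demand in terms of Ps becomes xd = 960 − 4(Ps − 45) = 1140 - 4Ps. Setting this equal to supply: 1140 - 4Ps = -426 + 5Ps, so Ps = 174.
Buyers pay Pb = 174 − 45 = 129; x' = -426 + 5·174 = 444.
Government outlay = subsidy × quantity = 45 × 444 = 19980.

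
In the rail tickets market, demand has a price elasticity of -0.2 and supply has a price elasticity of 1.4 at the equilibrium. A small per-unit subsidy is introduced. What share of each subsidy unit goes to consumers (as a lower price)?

Consumer share = 0.875

For a small subsidy around the equilibrium, the benefit split depends on the relative slopes, which at a point are proportional to the elasticities.
Buyer share = εs/(εs + |εd|) = 1.4/(1.4 + 0.2) = 0.875; seller share = |εd|/(εs + |εd|) = 0.125.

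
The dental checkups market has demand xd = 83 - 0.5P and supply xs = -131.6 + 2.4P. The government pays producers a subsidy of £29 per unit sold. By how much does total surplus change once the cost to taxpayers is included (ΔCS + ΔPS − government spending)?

Net change in total surplus = -£174

Pre-subsidy: 83 - 0.5P = -131.6 + 2.4P gives P* = 74, x* = 46.
With the subsidy, sellers receive Ps = Pb + 29 for each unit, where Pb is the price buyers pay.
Supply in terms of Pb becomes xs = -131.6 + 2.4(Pb + 29) = -62 + 2.4Pb. Setting this equal to demand: 83 - 0.5Pb = -62 + 2.4Pb, so Pb = 50.
Sellers receive Ps = 50 + 29 = 79; x' = 83 − 0.5·50 = 58.
ΔCS = ½(46 + 58)(74 − 50) = 1248; ΔPS = ½(46 + 58)(79 − 74) = 260.
Government spending = 29 × 58 = 1682.
Net change = 1248 + 260 − 1682 = -174. The loss equals the DWL triangle ½·29·12.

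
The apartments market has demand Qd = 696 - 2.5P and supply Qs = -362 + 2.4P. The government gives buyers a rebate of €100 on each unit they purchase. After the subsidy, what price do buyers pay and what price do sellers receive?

Pre-subsidy: 696 - 2.5P = -362 + 2.4P gives P* = 10580/49, Q* = 7654/49.
With the rebate, buyers effectively pay Pb = Ps − 100, where Ps is the price sellers receive.
Demand in terms of Ps becomes Qd = 696 − 2.5(Ps − 100) = 946 - 2.5Ps. Setting this equal to supply: 946 - 2.5Ps = -362 + 2.4Ps, so Ps = 13080/49.
Buyers pay Pb = 13080/49 − 100 = 8180/49; Q' = -362 + 2.4·(13080/49) = 13654/49.

Buyers pay 8180/49; sellers receive 13080/49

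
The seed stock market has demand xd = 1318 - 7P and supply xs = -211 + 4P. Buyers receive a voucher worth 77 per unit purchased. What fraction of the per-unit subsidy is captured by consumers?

Pre-subsidy: 1318 - 7P = -211 + 4P gives P* = 139, x* = 345.
With the rebate, buyers effectively pay Pb = Ps − 77, where Ps is the price sellers receive.
Demand in terms of Ps becomes xd = 1318 − 7(Ps − 77) = 1857 - 7Ps. Setting this equal to supply: 1857 - 7Ps = -211 + 4Ps, so Ps = 188.
Buyers pay Pb = 188 − 77 = 111; x' = -211 + 4·188 = 541.
Buyers' price falls by P* − Pb = 139 − 111 = 28; sellers' price rises by Ps − P* = 188 − 139 = 49.
So consumers capture 28/77 = 4/11 of each unit of subsidy.

Consumer share = 4/11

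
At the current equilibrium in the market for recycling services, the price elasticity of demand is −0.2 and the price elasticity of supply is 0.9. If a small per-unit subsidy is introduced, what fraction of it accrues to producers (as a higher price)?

Producer share = 2/11

For a small subsidy around the equilibrium, the benefit split depends on the relative slopes, which at a point are proportional to the elasticities.
Buyer share = εs/(εs + |εd|) = 0.9/(0.9 + 0.2) = 9/11; seller share = |εd|/(εs + |εd|) = 2/11.
So producers capture 2/11 of the subsidy.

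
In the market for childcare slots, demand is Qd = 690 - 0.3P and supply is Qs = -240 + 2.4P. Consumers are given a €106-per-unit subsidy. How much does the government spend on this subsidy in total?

Government cost = 977744/15

Pre-subsidy: 690 - 0.3P = -240 + 2.4P gives P* = 3100/9, Q* = 1760/3.
With the rebate, buyers effectively pay Pb = Ps − 106, where Ps is the price sellers receive.
Demand in terms of Ps becomes Qd = 690 − 0.3(Ps − 106) = 721.8 - 0.3Ps. Setting this equal to supply: 721.8 - 0.3Ps = -240 + 2.4Ps, so Ps = 3206/9.
Buyers pay Pb = 3206/9 − 106 = 2252/9; Q' = -240 + 2.4·(3206/9) = 9224/15.
Government outlay = subsidy × quantity = 106 × 9224/15 = 977744/15.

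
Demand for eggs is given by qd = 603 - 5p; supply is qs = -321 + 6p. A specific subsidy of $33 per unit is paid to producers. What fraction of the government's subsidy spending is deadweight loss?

DWL / government spending = 15/91

Pre-subsidy: 603 - 5p = -321 + 6p gives p* = 84, q* = 183.
With the subsidy, sellers receive ps = pb + 33 for each unit, where pb is the price buyers pay.
Supply in terms of pb becomes qs = -321 + 6(pb + 33) = -123 + 6pb. Setting this equal to demand: 603 - 5pb = -123 + 6pb, so pb = 66.
Sellers receive ps = 66 + 33 = 99; q' = 603 − 5·66 = 273.
ΔCS = ½(183 + 273)(84 − 66) = 4104; ΔPS = ½(183 + 273)(99 − 84) = 3420.
Government spending = 33 × 273 = 9009.
DWL = ½ × 33 × (273 − 183) = 1485; fraction = 1485 / 9009 = 15/91.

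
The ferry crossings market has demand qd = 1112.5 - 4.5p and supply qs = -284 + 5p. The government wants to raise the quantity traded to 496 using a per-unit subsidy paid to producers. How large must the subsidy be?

At q = 496, invert demand for the buyer price: pb = (1112.5 − 496)/4.5 = 137; invert supply for the seller price: ps = (496 − (-284))/5 = 156.
The subsidy must fill the gap: s = ps − pb = 156 − 137 = 19.

Required subsidy s = 19 per unit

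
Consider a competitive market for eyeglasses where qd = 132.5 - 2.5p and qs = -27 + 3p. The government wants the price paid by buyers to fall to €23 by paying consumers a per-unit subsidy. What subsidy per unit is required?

Required subsidy s = €11 per unit

At a buyer price of 23, quantity demanded is 132.5 − 2.5·23 = 75.
Sellers supply 75 only when they receive ps with -27 + 3·ps = 75, i.e. ps = 34.
s = ps − pb = 34 − 23 = 11.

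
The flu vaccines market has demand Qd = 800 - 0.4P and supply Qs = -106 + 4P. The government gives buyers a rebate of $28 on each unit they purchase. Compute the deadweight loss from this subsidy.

Deadweight loss = 1568/11

Pre-subsidy: 800 - 0.4P = -106 + 4P gives P* = 2265/11, Q* = 7894/11.
With the rebate, buyers effectively pay Pb = Ps − 28, where Ps is the price sellers receive.
Demand in terms of Ps becomes Qd = 800 − 0.4(Ps − 28) = 811.2 - 0.4Ps. Setting this equal to supply: 811.2 - 0.4Ps = -106 + 4Ps, so Ps = 2293/11.
Buyers pay Pb = 2293/11 − 28 = 1985/11; Q' = -106 + 4·(2293/11) = 8006/11.
The subsidy expands output by 8006/11 − 7894/11 = 112/11 past the efficient level; on those units the gap between marginal cost and willingness to pay runs from 0 up to 28.
DWL = ½ × 28 × 112/11 = 1568/11.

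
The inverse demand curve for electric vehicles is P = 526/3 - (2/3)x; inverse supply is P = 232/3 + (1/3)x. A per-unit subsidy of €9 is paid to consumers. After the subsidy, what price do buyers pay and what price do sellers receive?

Buyers pay €104; sellers receive €113

Pre-subsidy: 526/3 - (2/3)x = 232/3 + (1/3)x gives x* = 98 and P* = 110.
With the rebate, buyers effectively pay Pb = Ps − 9, where Ps is the price sellers receive.
On the curves, Pb = 526/3 - (2/3)x and Ps = 232/3 + (1/3)x; the wedge Ps − Pb = 9 gives 232/3 + (1/3)x − (526/3 - (2/3)x) = 9, so x' = 107.
Then Pb = 526/3 − (2/3)·107 = 104 and Ps = 232/3 + (1/3)·107 = 113.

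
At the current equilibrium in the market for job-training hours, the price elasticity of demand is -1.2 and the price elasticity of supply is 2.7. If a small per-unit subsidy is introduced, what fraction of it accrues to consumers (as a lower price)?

For a small subsidy around the equilibrium, the benefit split depends on the relative slopes, which at a point are proportional to the elasticities.
Buyer share = εs/(εs + |εd|) = 2.7/(2.7 + 1.2) = 9/13; seller share = |εd|/(εs + |εd|) = 4/13.

Consumer share = 9/13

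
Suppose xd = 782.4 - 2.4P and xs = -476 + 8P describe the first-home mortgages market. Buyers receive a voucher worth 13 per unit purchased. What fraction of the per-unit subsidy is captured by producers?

Producer share = 3/13

Pre-subsidy: 782.4 - 2.4P = -476 + 8P gives P* = 121, x* = 492.
With the rebate, buyers effectively pay Pb = Ps − 13, where Ps is the price sellers receive.
Demand in terms of Ps becomes xd = 782.4 − 2.4(Ps − 13) = 813.6 - 2.4Ps. Setting this equal to supply: 813.6 - 2.4Ps = -476 + 8Ps, so Ps = 124.
Buyers pay Pb = 124 − 13 = 111; x' = -476 + 8·124 = 516.
Buyers' price falls by P* − Pb = 121 − 111 = 10; sellers' price rises by Ps − P* = 124 − 121 = 3.
So producers capture 3/13 = 3/13 of each unit of subsidy.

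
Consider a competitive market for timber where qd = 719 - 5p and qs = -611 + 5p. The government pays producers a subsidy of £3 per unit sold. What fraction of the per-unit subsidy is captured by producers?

Producer share = 0.5

Pre-subsidy: 719 - 5p = -611 + 5p gives p* = 133, q* = 54.
With the subsidy, sellers receive ps = pb + 3 for each unit, where pb is the price buyers pay.
Supply in terms of pb becomes qs = -611 + 5(pb + 3) = -596 + 5pb. Setting this equal to demand: 719 - 5pb = -596 + 5pb, so pb = 131.5.
Sellers receive ps = 131.5 + 3 = 134.5; q' = 719 − 5·131.5 = 61.5.
Buyers' price falls by p* − pb = 133 − 131.5 = 1.5; sellers' price rises by ps − p* = 134.5 − 133 = 1.5.
So producers capture 1.5/3 = 0.5 of each unit of subsidy.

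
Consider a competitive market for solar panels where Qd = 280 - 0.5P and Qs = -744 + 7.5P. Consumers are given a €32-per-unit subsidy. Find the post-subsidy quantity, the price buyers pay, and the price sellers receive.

Pre-subsidy: 280 - 0.5P = -744 + 7.5P gives P* = 128, Q* = 216.
With the rebate, buyers effectively pay Pb = Ps − 32, where Ps is the price sellers receive.
Demand in terms of Ps becomes Qd = 280 − 0.5(Ps − 32) = 296 - 0.5Ps. Setting this equal to supply: 296 - 0.5Ps = -744 + 7.5Ps, so Ps = 130.
Buyers pay Pb = 130 − 32 = 98; Q' = -744 + 7.5·130 = 231.

Q' = 231; buyers pay €98; sellers receive €130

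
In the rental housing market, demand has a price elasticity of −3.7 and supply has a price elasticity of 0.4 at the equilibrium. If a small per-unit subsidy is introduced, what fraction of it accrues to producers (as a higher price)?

Producer share = 37/41

For a small subsidy around the equilibrium, the benefit split depends on the relative slopes, which at a point are proportional to the elasticities.
Buyer share = εs/(εs + |εd|) = 0.4/(0.4 + 3.7) = 4/41; seller share = |εd|/(εs + |εd|) = 37/41.
So producers capture 37/41 of the subsidy.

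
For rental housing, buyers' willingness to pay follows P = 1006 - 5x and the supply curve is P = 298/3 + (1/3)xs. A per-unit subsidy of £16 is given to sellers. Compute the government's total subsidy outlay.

Pre-subsidy: 1006 - 5x = 298/3 + (1/3)x gives x* = 170 and P* = 156.
With the subsidy, sellers receive Ps = Pb + 16 for each unit, where Pb is the price buyers pay.
On the curves, Pb = 1006 - 5x and Ps = 298/3 + (1/3)x; the wedge Ps − Pb = 16 gives 298/3 + (1/3)x − (1006 - 5x) = 16, so x' = 173.
Then Pb = 1006 − 5·173 = 141 and Ps = 298/3 + (1/3)·173 = 157.
Government outlay = subsidy × quantity = 16 × 173 = 2768.

Government cost = £2768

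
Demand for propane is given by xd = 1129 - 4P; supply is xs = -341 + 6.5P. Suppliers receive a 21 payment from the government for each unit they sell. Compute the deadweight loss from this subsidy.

Pre-subsidy: 1129 - 4P = -341 + 6.5P gives P* = 140, x* = 569.
With the subsidy, sellers receive Ps = Pb + 21 for each unit, where Pb is the price buyers pay.
Supply in terms of Pb becomes xs = -341 + 6.5(Pb + 21) = -204.5 + 6.5Pb. Setting this equal to demand: 1129 - 4Pb = -204.5 + 6.5Pb, so Pb = 127.
Sellers receive Ps = 127 + 21 = 148; x' = 1129 − 4·127 = 621.
The subsidy expands output by 621 − 569 = 52 past the efficient level; on those units the gap between marginal cost and willingness to pay runs from 0 up to 21.
DWL = ½ × 21 × 52 = 546.

Deadweight loss = 546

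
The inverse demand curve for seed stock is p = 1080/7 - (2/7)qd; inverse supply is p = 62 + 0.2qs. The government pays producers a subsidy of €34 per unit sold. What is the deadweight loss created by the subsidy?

Pre-subsidy: 1080/7 - (2/7)q = 62 + 0.2q gives q* = 190 and p* = 100.
With the subsidy, sellers receive ps = pb + 34 for each unit, where pb is the price buyers pay.
On the curves, pb = 1080/7 - (2/7)q and ps = 62 + 0.2q; the wedge ps − pb = 34 gives 62 + 0.2q − (1080/7 - (2/7)q) = 34, so q' = 260.
Then pb = 1080/7 − (2/7)·260 = 80 and ps = 62 + 0.2·260 = 114.
The subsidy expands output by 260 − 190 = 70 past the efficient level; on those units the gap between marginal cost and willingness to pay runs from 0 up to 34.
DWL = ½ × 34 × 70 = 1190.

Deadweight loss = €1190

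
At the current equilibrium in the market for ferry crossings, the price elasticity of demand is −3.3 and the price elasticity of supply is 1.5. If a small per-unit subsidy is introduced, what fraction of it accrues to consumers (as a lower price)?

For a small subsidy around the equilibrium, the benefit split depends on the relative slopes, which at a point are proportional to the elasticities.
Buyer share = εs/(εs + |εd|) = 1.5/(1.5 + 3.3) = 0.3125; seller share = |εd|/(εs + |εd|) = 0.6875.

Consumer share = 0.3125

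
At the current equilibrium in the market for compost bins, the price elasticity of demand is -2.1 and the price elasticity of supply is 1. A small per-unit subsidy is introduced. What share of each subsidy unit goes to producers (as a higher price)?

For a small subsidy around the equilibrium, the benefit split depends on the relative slopes, which at a point are proportional to the elasticities.
Buyer share = εs/(εs + |εd|) = 1/(1 + 2.1) = 10/31; seller share = |εd|/(εs + |εd|) = 21/31.
So producers capture 21/31 of the subsidy.

Producer share = 21/31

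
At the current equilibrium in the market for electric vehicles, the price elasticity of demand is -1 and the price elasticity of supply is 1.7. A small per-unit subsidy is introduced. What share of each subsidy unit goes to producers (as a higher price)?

For a small subsidy around the equilibrium, the benefit split depends on the relative slopes, which at a point are proportional to the elasticities.
Buyer share = εs/(εs + |εd|) = 1.7/(1.7 + 1) = 17/27; seller share = |εd|/(εs + |εd|) = 10/27.
So producers capture 10/27 of the subsidy.

Producer share = 10/27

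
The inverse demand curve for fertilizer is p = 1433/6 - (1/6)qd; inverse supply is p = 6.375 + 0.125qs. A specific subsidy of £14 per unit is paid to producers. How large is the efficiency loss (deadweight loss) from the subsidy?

Pre-subsidy: 1433/6 - (1/6)q = 6.375 + 0.125q gives q* = 797 and p* = 106.
With the subsidy, sellers receive ps = pb + 14 for each unit, where pb is the price buyers pay.
On the curves, pb = 1433/6 - (1/6)q and ps = 6.375 + 0.125q; the wedge ps − pb = 14 gives 6.375 + 0.125q − (1433/6 - (1/6)q) = 14, so q' = 845.
Then pb = 1433/6 − (1/6)·845 = 98 and ps = 6.375 + 0.125·845 = 112.
The subsidy expands output by 845 − 797 = 48 past the efficient level; on those units the gap between marginal cost and willingness to pay runs from 0 up to 14.
DWL = ½ × 14 × 48 = 336.

Deadweight loss = £336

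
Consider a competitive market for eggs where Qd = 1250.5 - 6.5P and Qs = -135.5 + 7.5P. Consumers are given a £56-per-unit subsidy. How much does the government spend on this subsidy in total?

Government cost = £44912

Pre-subsidy: 1250.5 - 6.5P = -135.5 + 7.5P gives P* = 99, Q* = 607.
With the rebate, buyers effectively pay Pb = Ps − 56, where Ps is the price sellers receive.
Demand in terms of Ps becomes Qd = 1250.5 − 6.5(Ps − 56) = 1614.5 - 6.5Ps. Setting this equal to supply: 1614.5 - 6.5Ps = -135.5 + 7.5Ps, so Ps = 125.
Buyers pay Pb = 125 − 56 = 69; Q' = -135.5 + 7.5·125 = 802.
Government outlay = subsidy × quantity = 56 × 802 = 44912.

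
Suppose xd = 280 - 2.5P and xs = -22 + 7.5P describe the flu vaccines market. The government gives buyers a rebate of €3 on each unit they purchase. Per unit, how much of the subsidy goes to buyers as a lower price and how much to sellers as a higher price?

Pre-subsidy: 280 - 2.5P = -22 + 7.5P gives P* = 30.2, x* = 204.5.
With the rebate, buyers effectively pay Pb = Ps − 3, where Ps is the price sellers receive.
Demand in terms of Ps becomes xd = 280 − 2.5(Ps − 3) = 287.5 - 2.5Ps. Setting this equal to supply: 287.5 - 2.5Ps = -22 + 7.5Ps, so Ps = 30.95.
Buyers pay Pb = 30.95 − 3 = 27.95; x' = -22 + 7.5·30.95 = 210.125.
Buyers' price falls by P* − Pb = 30.2 − 27.95 = 2.25; sellers' price rises by Ps − P* = 30.95 − 30.2 = 0.75.

Buyers gain €2.25 per unit; sellers gain €0.75 per unit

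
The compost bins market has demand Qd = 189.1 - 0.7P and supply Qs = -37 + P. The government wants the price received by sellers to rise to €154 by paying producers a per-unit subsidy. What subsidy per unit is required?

At a seller price of 154, quantity supplied is -37 + 1·154 = 117.
Buyers absorb 117 only when they pay Pb with 189.1 − 0.7·Pb = 117, i.e. Pb = 103.
s = Ps − Pb = 154 − 103 = 51.

Required subsidy s = €51 per unit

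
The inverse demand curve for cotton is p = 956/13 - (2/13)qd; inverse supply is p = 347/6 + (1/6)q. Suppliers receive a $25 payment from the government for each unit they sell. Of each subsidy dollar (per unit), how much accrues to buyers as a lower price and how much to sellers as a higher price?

Pre-subsidy: 956/13 - (2/13)q = 347/6 + (1/6)q gives q* = 49 and p* = 66.
With the subsidy, sellers receive ps = pb + 25 for each unit, where pb is the price buyers pay.
On the curves, pb = 956/13 - (2/13)q and ps = 347/6 + (1/6)q; the wedge ps − pb = 25 gives 347/6 + (1/6)q − (956/13 - (2/13)q) = 25, so q' = 127.
Then pb = 956/13 − (2/13)·127 = 54 and ps = 347/6 + (1/6)·127 = 79.
Buyers' price falls by p* − pb = 66 − 54 = 12; sellers' price rises by ps − p* = 79 − 66 = 13.

Buyers gain $12 per unit; sellers gain $13 per unit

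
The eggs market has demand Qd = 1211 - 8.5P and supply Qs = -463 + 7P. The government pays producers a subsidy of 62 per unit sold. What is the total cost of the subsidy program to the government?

Pre-subsidy: 1211 - 8.5P = -463 + 7P gives P* = 108, Q* = 293.
With the subsidy, sellers receive Ps = Pb + 62 for each unit, where Pb is the price buyers pay.
Supply in terms of Pb becomes Qs = -463 + 7(Pb + 62) = -29 + 7Pb. Setting this equal to demand: 1211 - 8.5Pb = -29 + 7Pb, so Pb = 80.
Sellers receive Ps = 80 + 62 = 142; Q' = 1211 − 8.5·80 = 531.
Government outlay = subsidy × quantity = 62 × 531 = 32922.

Government cost = 32922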